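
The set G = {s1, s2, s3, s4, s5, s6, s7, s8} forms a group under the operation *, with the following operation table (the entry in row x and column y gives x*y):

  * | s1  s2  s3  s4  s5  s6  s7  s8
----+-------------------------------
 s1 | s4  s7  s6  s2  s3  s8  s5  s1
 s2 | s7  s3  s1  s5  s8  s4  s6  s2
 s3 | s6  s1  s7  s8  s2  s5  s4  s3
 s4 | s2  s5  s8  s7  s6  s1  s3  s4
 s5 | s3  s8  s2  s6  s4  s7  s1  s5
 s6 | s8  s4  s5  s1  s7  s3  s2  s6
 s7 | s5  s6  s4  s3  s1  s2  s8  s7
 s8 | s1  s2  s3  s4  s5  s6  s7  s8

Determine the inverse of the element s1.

s6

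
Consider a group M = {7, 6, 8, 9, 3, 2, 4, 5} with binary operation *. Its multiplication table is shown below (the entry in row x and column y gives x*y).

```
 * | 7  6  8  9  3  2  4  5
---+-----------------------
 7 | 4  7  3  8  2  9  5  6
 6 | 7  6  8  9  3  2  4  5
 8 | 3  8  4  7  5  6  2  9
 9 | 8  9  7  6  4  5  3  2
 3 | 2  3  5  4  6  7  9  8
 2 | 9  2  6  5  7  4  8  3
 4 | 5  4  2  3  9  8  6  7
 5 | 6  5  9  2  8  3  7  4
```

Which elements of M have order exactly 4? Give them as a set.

Identity is 6. Compute the order of each non-identity element by repeated multiplication:
  7: 7 → 4 → 5 → 6  (order 4)
  8: 8 → 4 → 2 → 6  (order 4)
  9: 9 → 6  (order 2)
  3: 3 → 6  (order 2)
  2: 2 → 4 → 8 → 6  (order 4)
  4: 4 → 6  (order 2)
  5: 5 → 4 → 7 → 6  (order 4)
Elements of order 4: {2, 5, 7, 8}.

{2, 5, 7, 8}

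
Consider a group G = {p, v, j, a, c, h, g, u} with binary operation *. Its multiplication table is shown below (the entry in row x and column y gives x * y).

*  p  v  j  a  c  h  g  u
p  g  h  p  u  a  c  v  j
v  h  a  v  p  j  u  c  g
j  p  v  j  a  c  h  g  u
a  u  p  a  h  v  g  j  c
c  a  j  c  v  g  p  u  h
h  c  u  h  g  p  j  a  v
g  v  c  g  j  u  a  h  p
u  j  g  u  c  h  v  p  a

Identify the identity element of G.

The identity e satisfies e * x = x for all x, so its row in the table reproduces the column headers.
Row j reads: p, v, j, a, c, h, g, u — exactly the header order. So j is the identity.
(Structurally, G here is isomorphic to the cyclic group Z_8.)

j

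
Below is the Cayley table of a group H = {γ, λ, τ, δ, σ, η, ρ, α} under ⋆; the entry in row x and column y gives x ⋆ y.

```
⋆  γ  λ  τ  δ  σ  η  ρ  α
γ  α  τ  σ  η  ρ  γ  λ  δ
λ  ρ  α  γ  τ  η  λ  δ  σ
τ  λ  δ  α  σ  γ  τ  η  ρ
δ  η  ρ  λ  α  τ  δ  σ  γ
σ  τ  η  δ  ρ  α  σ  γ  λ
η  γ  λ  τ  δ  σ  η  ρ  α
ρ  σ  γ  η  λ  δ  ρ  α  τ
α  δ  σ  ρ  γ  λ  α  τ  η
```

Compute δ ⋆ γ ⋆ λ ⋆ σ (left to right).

η

δ ⋆ γ = η
η ⋆ λ = λ
λ ⋆ σ = η
(Structurally, H here is isomorphic to the quaternion group Q_8.)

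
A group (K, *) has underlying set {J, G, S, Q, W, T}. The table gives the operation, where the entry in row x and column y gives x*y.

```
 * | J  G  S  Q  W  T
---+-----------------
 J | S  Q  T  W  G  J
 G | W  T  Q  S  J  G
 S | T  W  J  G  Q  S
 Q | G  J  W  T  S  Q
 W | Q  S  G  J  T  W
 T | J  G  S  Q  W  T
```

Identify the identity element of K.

T

The identity e satisfies e*x = x for all x, so its row in the table reproduces the column headers.
Row T reads: J, G, S, Q, W, T — exactly the header order. So T is the identity.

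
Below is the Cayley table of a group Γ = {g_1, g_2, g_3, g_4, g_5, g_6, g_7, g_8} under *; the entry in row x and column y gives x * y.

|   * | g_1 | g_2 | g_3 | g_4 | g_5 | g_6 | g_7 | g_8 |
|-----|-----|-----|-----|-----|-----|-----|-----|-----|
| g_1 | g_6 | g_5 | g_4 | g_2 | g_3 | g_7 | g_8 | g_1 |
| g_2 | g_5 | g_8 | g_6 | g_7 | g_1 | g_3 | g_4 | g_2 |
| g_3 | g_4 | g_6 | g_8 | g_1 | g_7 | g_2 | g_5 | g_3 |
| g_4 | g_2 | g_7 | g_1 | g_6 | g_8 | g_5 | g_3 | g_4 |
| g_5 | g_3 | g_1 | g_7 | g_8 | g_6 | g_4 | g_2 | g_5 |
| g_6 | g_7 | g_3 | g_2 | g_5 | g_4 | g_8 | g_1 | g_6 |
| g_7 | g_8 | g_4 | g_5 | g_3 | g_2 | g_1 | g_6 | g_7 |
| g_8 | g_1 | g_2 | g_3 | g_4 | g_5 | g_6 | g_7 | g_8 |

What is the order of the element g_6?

2

The identity element is g_8 (its row matches the header).
g_6^1 = g_6
g_6^2 = g_6 * g_6 = g_8
The first power of g_6 equal to the identity is g_6^2, so ord(g_6) = 2.
(Structurally, Γ here is isomorphic to Z_2 x Z_4.)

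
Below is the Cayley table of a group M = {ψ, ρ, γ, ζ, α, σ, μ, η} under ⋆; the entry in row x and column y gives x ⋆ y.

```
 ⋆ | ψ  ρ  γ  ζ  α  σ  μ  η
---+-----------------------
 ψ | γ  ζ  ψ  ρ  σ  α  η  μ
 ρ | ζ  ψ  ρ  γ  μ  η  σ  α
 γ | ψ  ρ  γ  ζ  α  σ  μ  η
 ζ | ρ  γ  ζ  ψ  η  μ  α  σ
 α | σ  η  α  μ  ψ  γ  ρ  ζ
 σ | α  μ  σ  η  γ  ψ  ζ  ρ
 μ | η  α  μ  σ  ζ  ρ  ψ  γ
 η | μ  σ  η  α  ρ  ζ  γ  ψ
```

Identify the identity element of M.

The identity e satisfies e ⋆ x = x for all x, so its row in the table reproduces the column headers.
Row γ reads: ψ, ρ, γ, ζ, α, σ, μ, η — exactly the header order. So γ is the identity.
(Structurally, M here is isomorphic to the quaternion group Q_8.)

γ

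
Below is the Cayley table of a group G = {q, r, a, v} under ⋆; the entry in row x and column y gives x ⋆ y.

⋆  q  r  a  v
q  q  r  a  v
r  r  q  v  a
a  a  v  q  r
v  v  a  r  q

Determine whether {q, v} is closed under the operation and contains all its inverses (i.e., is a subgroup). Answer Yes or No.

{q, v} contains the identity q.
Checking products: every product of two elements of {q, v} (read from the table) lies in {q, v}, so the set is closed.
In a finite group, a nonempty closed subset is a subgroup. So {q, v} ≤ G.
(Structurally, G here is isomorphic to the Klein four-group V_4.)

Yes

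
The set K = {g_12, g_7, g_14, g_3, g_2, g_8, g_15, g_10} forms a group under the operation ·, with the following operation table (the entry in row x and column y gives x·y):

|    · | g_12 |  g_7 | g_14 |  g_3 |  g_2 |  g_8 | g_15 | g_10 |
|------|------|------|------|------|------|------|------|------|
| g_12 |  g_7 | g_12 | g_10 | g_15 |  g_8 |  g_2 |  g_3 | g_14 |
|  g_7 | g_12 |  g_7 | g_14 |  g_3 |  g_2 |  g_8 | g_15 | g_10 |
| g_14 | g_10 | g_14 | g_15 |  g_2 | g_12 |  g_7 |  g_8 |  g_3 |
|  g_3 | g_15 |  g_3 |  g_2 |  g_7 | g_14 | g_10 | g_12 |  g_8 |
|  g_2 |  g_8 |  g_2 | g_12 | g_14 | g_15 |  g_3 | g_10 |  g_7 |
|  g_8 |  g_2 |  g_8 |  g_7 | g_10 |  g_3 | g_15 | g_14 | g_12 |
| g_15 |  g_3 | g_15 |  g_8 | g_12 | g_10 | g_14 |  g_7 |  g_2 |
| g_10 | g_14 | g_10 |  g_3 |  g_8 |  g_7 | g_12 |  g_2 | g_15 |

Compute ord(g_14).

The identity element is g_7 (its row matches the header).
g_14^1 = g_14
g_14^2 = g_14·g_14 = g_15
g_14^3 = g_15·g_14 = g_8
g_14^4 = g_8·g_14 = g_7
The first power of g_14 equal to the identity is g_14^4, so ord(g_14) = 4.

4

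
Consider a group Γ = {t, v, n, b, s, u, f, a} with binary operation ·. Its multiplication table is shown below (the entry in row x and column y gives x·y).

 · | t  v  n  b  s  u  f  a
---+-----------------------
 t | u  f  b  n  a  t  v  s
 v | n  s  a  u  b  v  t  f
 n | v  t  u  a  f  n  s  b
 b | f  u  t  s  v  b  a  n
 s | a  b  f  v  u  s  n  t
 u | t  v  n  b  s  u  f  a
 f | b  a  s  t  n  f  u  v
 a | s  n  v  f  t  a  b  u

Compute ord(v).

The identity element is u (its row matches the header).
v^1 = v
v^2 = v·v = s
v^3 = s·v = b
v^4 = b·v = u
The first power of v equal to the identity is v^4, so ord(v) = 4.

4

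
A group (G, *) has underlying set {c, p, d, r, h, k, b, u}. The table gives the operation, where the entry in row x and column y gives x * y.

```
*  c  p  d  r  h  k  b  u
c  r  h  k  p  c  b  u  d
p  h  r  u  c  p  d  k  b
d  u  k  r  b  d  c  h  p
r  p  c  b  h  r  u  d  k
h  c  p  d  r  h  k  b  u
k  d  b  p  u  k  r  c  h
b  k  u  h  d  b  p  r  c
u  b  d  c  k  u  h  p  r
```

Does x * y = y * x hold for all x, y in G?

p * u = b but u * p = d.
Since p and u do not commute, G is not abelian.

No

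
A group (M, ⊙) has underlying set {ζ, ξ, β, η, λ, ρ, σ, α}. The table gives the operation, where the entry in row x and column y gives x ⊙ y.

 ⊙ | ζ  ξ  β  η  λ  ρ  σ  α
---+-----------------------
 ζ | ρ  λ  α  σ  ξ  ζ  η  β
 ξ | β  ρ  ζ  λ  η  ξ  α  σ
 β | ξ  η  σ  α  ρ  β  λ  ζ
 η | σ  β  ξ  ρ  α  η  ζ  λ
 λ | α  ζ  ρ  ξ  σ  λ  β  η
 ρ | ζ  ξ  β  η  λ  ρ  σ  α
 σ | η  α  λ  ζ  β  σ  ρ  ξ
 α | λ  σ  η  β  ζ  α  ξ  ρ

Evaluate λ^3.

β

λ^1 = λ
λ^2 = λ ⊙ λ = σ
λ^3 = σ ⊙ λ = β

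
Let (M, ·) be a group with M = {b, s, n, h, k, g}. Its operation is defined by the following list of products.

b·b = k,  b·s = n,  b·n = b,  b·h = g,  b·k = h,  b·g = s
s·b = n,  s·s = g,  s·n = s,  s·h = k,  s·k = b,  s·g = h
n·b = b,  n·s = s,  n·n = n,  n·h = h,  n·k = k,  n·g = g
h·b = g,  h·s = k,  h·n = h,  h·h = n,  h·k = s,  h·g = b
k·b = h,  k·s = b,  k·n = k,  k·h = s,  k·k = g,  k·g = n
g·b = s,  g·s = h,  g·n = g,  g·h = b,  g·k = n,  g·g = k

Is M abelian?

Yes

Check whether the table is symmetric across its main diagonal.
Every entry (row x, col y) equals the entry (row y, col x), so M is abelian.
(In fact M ≅ the cyclic group Z_6.)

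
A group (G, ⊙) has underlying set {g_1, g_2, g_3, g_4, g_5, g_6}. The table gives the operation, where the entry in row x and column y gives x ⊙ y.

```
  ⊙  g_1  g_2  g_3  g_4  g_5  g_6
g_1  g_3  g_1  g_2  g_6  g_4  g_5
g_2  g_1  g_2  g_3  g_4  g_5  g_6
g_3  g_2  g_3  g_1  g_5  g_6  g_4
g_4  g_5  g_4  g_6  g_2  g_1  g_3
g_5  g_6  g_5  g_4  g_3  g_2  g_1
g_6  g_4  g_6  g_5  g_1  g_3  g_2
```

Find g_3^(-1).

First locate the identity: row g_2 matches the header, so g_2 is the identity.
Scan row g_3 for g_2: g_3 ⊙ g_1 = g_2. Hence g_3^(-1) = g_1.

g_1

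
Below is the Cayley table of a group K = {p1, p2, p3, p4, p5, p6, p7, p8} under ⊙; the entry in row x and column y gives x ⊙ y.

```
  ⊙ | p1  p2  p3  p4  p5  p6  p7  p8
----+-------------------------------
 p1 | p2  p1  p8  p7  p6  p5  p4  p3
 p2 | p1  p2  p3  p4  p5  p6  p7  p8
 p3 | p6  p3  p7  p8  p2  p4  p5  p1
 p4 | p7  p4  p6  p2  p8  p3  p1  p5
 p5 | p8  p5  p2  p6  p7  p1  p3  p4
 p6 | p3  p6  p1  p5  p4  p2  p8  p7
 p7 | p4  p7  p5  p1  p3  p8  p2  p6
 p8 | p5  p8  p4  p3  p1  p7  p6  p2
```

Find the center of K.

An element z is central iff its row equals its column in the table.
For p1: p1 ⊙ p3 = p8 ≠ p6 = p3 ⊙ p1, so p1 ∉ Z.
Checking each element this way leaves Z(K) = {p2, p7}.

{p2, p7}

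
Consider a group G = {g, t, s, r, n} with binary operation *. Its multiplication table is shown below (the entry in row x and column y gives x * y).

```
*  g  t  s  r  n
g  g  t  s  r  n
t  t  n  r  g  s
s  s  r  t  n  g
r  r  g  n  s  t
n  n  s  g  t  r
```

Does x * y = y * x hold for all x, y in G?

Yes

Check whether the table is symmetric across its main diagonal.
Every entry (row x, col y) equals the entry (row y, col x), so G is abelian.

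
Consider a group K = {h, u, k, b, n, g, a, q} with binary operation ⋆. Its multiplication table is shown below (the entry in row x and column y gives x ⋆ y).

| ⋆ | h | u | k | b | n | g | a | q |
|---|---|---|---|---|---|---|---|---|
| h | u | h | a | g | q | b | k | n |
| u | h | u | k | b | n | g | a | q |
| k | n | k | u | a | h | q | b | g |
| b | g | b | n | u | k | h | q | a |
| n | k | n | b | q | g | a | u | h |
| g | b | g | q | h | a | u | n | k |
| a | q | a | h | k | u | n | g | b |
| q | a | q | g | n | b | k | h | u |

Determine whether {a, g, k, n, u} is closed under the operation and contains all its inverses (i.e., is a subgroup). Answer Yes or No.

No

n ⋆ k = b, which is not in {a, g, k, n, u}.
The subset is not closed under ⋆, so it is not a subgroup.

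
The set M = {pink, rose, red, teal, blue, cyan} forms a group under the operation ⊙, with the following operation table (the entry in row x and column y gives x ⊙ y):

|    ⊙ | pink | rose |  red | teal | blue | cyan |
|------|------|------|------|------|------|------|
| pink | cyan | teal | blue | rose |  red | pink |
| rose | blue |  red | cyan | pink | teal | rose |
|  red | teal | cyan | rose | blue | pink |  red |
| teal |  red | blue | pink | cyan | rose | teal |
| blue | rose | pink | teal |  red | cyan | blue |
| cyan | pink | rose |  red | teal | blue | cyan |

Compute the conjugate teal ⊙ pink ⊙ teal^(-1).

The identity is cyan. In row teal, the entry cyan sits in column teal, so teal^(-1) = teal.
teal ⊙ pink = red
red ⊙ teal = blue

blue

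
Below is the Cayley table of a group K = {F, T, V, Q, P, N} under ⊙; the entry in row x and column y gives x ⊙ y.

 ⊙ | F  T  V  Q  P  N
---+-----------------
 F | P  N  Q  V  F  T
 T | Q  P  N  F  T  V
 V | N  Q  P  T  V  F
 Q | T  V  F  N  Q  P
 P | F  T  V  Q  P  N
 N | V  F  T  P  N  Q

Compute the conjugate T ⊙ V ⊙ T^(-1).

F

The identity is P. In row T, the entry P sits in column T, so T^(-1) = T.
T ⊙ V = N
N ⊙ T = F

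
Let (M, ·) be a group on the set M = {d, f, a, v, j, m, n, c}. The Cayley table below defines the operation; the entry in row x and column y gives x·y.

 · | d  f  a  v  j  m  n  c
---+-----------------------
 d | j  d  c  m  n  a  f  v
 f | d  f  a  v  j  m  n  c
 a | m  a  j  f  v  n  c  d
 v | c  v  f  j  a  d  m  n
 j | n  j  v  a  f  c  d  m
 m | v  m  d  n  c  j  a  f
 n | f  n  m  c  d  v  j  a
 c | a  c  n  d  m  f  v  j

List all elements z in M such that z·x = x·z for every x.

An element z is central iff its row equals its column in the table.
For d: d·c = v ≠ a = c·d, so d ∉ Z.
Checking each element this way leaves Z(M) = {f, j}.

{f, j}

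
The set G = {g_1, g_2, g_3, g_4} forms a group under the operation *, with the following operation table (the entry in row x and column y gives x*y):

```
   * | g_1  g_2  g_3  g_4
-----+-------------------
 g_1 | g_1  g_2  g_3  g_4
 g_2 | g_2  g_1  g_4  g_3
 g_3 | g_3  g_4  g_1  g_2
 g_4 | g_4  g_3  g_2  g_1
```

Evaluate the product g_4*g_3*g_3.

g_4*g_3 = g_2
g_2*g_3 = g_4
(Structurally, G here is isomorphic to the Klein four-group V_4.)

g_4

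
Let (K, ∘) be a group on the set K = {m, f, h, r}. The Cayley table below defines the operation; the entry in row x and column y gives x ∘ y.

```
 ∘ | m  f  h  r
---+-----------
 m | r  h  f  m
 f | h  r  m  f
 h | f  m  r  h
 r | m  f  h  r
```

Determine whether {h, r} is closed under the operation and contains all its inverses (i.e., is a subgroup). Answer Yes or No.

{h, r} contains the identity r.
Checking products: every product of two elements of {h, r} (read from the table) lies in {h, r}, so the set is closed.
In a finite group, a nonempty closed subset is a subgroup. So {h, r} ≤ K.

Yes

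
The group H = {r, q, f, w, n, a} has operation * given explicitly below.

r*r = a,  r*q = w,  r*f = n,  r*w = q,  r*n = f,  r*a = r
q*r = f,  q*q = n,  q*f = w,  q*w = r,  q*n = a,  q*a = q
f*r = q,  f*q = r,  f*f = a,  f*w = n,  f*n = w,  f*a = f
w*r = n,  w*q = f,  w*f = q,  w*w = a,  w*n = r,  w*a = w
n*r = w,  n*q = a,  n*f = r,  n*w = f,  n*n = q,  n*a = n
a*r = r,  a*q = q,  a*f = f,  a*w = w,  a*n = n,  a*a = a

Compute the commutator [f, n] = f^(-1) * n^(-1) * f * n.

Identity is a; from the table f^(-1) = f and n^(-1) = q.
f * q = r
r * f = n
n * n = q
(Structurally, H here is isomorphic to the symmetric group S_3.)

q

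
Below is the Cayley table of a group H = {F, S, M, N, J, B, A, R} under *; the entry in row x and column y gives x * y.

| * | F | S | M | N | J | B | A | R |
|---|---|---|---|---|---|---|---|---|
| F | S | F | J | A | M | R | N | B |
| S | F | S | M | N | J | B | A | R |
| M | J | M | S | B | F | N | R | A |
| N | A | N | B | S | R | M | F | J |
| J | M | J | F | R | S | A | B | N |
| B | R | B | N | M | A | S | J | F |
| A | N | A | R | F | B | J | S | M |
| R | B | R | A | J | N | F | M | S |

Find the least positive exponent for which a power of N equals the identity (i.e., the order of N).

2

The identity element is S (its row matches the header).
N^1 = N
N^2 = N * N = S
The first power of N equal to the identity is N^2, so ord(N) = 2.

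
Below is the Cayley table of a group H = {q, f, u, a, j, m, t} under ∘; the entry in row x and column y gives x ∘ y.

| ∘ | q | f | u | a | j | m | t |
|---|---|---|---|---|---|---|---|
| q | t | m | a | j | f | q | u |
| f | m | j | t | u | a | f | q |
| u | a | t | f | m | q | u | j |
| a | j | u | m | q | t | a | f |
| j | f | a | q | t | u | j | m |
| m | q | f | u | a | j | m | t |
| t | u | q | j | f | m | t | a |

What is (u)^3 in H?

u^1 = u
u^2 = u ∘ u = f
u^3 = f ∘ u = t

t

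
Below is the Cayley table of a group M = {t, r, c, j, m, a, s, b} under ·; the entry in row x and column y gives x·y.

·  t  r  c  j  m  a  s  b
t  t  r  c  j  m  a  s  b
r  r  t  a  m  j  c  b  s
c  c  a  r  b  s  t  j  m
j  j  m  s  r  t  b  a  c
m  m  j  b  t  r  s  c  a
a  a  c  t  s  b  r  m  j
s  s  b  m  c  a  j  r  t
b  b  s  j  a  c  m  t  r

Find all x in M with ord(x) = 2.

{r}

Identity is t. Compute the order of each non-identity element by repeated multiplication:
  r: r → t  (order 2)
  c: c → r → a → t  (order 4)
  j: j → r → m → t  (order 4)
  m: m → r → j → t  (order 4)
  a: a → r → c → t  (order 4)
  s: s → r → b → t  (order 4)
  b: b → r → s → t  (order 4)
Elements of order 2: {r}.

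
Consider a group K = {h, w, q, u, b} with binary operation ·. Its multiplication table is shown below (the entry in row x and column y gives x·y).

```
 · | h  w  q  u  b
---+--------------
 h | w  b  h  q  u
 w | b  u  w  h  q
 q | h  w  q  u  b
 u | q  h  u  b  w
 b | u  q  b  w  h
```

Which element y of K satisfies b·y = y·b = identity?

First locate the identity: row q matches the header, so q is the identity.
Scan row b for q: b·w = q. Hence b^(-1) = w.

w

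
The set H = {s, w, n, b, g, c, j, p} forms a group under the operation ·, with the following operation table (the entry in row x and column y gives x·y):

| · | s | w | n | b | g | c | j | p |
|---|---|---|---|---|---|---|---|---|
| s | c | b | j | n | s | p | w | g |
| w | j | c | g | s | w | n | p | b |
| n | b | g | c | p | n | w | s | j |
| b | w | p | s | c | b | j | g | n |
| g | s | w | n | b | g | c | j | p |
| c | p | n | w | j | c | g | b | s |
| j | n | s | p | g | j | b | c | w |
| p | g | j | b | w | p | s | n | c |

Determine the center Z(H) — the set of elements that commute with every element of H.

An element z is central iff its row equals its column in the table.
For w: w·s = j ≠ b = s·w, so w ∉ Z.
Checking each element this way leaves Z(H) = {c, g}.
(Structurally, H here is isomorphic to the quaternion group Q_8.)

{c, g}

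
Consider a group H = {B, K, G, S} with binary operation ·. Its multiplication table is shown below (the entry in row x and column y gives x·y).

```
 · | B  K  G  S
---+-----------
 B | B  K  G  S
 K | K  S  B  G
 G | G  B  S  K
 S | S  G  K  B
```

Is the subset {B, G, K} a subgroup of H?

No

G·G = S, which is not in {B, G, K}.
The subset is not closed under ·, so it is not a subgroup.
(Structurally, H here is isomorphic to the cyclic group Z_4.)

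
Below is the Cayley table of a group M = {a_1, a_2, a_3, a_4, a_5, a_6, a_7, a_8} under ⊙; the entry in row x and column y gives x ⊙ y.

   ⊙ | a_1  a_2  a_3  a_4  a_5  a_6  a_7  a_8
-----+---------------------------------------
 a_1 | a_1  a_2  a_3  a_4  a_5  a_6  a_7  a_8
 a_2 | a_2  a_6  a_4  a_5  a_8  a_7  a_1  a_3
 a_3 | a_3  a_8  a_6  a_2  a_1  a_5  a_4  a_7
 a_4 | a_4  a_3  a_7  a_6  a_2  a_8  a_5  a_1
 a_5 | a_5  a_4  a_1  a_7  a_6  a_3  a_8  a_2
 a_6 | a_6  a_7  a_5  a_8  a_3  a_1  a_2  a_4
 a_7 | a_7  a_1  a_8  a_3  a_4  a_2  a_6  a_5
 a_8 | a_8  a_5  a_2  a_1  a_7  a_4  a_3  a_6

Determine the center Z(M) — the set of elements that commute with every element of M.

{a_1, a_6}

An element z is central iff its row equals its column in the table.
For a_2: a_2 ⊙ a_4 = a_5 ≠ a_3 = a_4 ⊙ a_2, so a_2 ∉ Z.
Checking each element this way leaves Z(M) = {a_1, a_6}.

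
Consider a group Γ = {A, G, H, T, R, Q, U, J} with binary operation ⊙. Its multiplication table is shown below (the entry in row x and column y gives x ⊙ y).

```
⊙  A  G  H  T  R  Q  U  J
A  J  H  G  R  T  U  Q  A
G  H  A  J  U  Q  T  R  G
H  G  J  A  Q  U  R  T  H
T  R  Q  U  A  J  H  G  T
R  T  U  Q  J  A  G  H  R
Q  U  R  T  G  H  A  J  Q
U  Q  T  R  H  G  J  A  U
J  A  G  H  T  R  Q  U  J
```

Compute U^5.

U

U^1 = U
U^2 = U ⊙ U = A
U^3 = A ⊙ U = Q
U^4 = Q ⊙ U = J
U^5 = J ⊙ U = U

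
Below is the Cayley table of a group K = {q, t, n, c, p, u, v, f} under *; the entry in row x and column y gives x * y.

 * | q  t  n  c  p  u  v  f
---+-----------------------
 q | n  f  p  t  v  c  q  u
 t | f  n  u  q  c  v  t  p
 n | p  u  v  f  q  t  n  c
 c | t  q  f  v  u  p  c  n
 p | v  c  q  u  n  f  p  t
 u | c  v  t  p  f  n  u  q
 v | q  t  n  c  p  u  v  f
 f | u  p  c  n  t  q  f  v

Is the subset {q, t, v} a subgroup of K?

No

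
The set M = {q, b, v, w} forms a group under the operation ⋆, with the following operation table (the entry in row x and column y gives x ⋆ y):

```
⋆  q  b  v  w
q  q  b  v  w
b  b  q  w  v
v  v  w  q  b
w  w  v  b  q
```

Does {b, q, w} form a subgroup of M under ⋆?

w ⋆ b = v, which is not in {b, q, w}.
The subset is not closed under ⋆, so it is not a subgroup.

No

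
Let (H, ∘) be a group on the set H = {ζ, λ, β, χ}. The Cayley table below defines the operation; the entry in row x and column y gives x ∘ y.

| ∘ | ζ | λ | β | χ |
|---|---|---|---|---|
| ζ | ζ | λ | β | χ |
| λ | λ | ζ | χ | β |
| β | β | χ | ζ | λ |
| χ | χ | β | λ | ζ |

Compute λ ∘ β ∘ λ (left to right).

β

λ ∘ β = χ
χ ∘ λ = β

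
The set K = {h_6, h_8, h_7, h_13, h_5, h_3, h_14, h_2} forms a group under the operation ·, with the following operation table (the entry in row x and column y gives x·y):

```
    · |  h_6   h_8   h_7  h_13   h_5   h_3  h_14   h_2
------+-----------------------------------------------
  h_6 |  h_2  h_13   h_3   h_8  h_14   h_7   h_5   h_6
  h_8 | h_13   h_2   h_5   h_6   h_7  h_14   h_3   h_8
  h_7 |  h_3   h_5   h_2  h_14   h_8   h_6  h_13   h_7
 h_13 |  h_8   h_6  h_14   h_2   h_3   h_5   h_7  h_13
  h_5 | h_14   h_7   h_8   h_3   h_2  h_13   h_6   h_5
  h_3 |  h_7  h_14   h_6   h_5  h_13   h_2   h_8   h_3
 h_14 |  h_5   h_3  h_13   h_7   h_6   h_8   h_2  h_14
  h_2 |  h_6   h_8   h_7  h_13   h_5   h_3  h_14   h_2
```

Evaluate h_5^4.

h_2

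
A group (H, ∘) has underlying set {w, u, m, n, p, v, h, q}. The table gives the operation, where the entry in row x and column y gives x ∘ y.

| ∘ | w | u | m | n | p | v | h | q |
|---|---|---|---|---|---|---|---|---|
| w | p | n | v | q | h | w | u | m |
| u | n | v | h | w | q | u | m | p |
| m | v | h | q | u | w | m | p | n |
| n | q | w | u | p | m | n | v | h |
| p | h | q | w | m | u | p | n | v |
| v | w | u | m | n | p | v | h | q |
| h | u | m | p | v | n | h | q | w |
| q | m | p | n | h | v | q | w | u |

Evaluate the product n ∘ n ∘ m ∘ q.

n ∘ n = p
p ∘ m = w
w ∘ q = m

m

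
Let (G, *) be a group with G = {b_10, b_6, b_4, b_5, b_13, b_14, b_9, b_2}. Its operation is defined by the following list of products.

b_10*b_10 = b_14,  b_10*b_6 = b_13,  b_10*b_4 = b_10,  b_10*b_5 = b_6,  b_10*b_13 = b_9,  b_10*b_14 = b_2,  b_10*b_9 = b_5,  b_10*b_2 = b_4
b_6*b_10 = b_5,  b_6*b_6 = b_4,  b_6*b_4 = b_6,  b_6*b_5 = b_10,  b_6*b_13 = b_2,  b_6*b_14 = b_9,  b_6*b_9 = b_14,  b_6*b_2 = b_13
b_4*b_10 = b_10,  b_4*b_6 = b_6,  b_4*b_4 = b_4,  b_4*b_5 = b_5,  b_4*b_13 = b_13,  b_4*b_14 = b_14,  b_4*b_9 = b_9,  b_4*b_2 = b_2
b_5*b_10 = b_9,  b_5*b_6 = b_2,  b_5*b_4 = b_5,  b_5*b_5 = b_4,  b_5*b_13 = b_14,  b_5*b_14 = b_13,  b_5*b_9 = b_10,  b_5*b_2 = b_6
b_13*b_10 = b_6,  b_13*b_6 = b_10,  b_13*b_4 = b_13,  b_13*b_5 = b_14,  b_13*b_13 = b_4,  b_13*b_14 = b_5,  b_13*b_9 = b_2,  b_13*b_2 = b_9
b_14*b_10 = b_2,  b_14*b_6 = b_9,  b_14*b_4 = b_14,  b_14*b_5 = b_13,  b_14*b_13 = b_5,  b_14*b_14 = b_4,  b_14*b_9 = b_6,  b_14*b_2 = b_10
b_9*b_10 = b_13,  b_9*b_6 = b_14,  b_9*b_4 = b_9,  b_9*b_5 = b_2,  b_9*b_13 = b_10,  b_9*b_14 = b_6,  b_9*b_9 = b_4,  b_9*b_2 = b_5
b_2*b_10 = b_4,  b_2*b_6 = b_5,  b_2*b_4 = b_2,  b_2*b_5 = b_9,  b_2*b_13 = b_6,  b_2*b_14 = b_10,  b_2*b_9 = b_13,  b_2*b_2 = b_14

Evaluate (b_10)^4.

b_10^1 = b_10
b_10^2 = b_10*b_10 = b_14
b_10^3 = b_14*b_10 = b_2
b_10^4 = b_2*b_10 = b_4

b_4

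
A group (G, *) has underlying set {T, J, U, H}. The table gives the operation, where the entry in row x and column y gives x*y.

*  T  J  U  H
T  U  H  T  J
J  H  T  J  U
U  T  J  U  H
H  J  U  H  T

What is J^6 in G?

T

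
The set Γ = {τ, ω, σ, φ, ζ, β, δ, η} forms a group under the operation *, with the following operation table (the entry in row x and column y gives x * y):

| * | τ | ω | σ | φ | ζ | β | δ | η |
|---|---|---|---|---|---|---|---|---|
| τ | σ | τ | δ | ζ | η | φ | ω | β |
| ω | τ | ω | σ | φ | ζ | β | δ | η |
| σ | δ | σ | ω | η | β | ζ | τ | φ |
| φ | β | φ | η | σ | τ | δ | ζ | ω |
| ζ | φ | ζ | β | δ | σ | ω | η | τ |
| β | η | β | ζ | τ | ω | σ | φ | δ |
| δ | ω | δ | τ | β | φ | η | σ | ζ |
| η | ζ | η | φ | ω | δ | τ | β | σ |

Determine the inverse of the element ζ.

β

First locate the identity: row ω matches the header, so ω is the identity.
Scan row ζ for ω: ζ * β = ω. Hence ζ^(-1) = β.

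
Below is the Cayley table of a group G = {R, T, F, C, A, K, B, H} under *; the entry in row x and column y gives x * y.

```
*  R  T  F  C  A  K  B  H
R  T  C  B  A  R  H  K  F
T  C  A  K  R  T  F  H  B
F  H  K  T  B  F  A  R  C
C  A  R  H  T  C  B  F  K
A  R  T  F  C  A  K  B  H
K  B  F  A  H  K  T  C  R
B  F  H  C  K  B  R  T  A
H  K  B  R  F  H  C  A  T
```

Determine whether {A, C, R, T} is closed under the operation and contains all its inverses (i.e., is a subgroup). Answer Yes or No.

{A, C, R, T} contains the identity A.
Checking products: every product of two elements of {A, C, R, T} (read from the table) lies in {A, C, R, T}, so the set is closed.
In a finite group, a nonempty closed subset is a subgroup. So {A, C, R, T} ≤ G.

Yes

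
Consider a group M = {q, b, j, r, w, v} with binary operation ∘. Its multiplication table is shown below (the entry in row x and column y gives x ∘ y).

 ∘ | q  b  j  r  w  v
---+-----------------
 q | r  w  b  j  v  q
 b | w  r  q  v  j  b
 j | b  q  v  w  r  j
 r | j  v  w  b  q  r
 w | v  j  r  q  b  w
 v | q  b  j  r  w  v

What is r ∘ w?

q

Read row r, column w: r ∘ w = q.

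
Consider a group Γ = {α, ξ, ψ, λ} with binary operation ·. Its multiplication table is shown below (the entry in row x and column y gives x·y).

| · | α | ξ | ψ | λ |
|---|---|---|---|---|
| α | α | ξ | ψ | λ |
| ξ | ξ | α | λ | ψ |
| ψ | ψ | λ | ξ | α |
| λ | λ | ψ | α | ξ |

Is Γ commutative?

Yes

Check whether the table is symmetric across its main diagonal.
Every entry (row x, col y) equals the entry (row y, col x), so Γ is abelian.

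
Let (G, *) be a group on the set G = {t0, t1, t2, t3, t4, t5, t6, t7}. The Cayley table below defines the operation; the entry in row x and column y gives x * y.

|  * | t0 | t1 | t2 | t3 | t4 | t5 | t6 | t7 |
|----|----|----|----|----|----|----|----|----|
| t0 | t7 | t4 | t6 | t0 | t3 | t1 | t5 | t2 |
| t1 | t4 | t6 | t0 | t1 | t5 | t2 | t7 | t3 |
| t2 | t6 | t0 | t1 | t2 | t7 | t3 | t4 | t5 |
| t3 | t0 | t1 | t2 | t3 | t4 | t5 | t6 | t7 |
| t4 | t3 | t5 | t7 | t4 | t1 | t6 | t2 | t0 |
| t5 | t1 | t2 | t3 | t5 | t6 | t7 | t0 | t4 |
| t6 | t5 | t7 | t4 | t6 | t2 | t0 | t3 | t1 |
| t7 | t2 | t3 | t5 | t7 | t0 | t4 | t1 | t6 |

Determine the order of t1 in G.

The identity element is t3 (its row matches the header).
t1^1 = t1
t1^2 = t1 * t1 = t6
t1^3 = t6 * t1 = t7
t1^4 = t7 * t1 = t3
The first power of t1 equal to the identity is t1^4, so ord(t1) = 4.

4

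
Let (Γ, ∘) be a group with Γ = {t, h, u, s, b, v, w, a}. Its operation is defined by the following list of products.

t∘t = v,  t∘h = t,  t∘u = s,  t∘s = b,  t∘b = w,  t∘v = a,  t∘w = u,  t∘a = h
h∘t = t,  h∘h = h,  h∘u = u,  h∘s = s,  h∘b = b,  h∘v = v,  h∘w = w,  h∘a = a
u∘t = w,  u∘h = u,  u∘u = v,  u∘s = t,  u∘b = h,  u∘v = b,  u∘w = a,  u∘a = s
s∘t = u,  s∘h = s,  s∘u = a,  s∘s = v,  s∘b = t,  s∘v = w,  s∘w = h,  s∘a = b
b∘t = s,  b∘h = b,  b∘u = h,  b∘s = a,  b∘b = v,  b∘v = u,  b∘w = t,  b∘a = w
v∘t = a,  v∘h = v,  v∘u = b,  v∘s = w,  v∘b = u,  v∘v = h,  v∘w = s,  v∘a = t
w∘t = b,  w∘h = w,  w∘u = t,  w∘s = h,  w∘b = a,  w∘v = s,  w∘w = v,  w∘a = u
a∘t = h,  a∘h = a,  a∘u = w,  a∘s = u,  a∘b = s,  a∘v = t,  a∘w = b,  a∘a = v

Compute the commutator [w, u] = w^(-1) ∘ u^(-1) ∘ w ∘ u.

v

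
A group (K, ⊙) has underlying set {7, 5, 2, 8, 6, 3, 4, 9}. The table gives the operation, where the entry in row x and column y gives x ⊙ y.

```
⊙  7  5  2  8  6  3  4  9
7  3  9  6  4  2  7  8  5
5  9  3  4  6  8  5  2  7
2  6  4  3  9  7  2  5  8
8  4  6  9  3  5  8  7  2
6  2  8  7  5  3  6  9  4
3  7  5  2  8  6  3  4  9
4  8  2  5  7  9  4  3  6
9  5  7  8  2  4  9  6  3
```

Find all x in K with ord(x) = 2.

Identity is 3. Compute the order of each non-identity element by repeated multiplication:
  7: 7 → 3  (order 2)
  5: 5 → 3  (order 2)
  2: 2 → 3  (order 2)
  8: 8 → 3  (order 2)
  6: 6 → 3  (order 2)
  4: 4 → 3  (order 2)
  9: 9 → 3  (order 2)
Elements of order 2: {2, 4, 5, 6, 7, 8, 9}.

{2, 4, 5, 6, 7, 8, 9}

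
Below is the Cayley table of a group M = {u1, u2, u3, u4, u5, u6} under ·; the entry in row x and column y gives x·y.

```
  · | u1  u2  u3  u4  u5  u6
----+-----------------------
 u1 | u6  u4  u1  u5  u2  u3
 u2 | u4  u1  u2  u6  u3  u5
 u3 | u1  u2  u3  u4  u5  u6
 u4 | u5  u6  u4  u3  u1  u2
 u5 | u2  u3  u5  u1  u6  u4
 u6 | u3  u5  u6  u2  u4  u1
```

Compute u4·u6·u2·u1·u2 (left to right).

u5

u4·u6 = u2
u2·u2 = u1
u1·u1 = u6
u6·u2 = u5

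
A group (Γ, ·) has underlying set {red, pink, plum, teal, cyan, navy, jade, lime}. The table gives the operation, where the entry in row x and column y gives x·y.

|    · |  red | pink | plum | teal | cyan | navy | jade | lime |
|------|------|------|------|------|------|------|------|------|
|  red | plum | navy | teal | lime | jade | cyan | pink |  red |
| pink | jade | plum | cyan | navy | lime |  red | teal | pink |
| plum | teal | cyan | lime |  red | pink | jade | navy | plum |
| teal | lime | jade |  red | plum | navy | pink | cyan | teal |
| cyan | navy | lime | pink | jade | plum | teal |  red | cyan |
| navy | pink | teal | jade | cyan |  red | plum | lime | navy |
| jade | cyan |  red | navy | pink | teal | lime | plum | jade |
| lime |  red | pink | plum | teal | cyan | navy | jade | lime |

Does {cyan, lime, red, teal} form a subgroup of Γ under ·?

No

cyan·cyan = plum, which is not in {cyan, lime, red, teal}.
The subset is not closed under ·, so it is not a subgroup.
(Structurally, Γ here is isomorphic to the quaternion group Q_8.)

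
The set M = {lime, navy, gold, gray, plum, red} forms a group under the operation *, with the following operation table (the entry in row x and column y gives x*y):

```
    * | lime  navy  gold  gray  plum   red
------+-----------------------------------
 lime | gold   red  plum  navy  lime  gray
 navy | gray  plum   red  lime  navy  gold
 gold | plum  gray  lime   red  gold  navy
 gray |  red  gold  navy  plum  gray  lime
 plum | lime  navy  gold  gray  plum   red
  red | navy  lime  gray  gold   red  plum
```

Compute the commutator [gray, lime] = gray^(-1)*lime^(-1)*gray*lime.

Identity is plum; from the table gray^(-1) = gray and lime^(-1) = gold.
gray*gold = navy
navy*gray = lime
lime*lime = gold

gold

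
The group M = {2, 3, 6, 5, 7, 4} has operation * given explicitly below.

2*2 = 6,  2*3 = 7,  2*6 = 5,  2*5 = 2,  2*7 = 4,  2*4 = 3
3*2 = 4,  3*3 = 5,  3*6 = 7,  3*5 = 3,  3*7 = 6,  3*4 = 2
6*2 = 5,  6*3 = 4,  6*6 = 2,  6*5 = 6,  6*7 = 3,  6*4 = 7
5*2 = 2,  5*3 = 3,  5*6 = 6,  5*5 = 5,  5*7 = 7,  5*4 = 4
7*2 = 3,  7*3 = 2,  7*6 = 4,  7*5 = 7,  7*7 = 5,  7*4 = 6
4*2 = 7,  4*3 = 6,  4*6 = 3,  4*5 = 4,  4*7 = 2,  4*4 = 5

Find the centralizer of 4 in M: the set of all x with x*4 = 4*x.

Compare row 4 with column 4 entry by entry.
2*4 = 3 but 4*2 = 7, so 2 does not.
Collecting the elements that commute with 4: C(4) = {4, 5}.

{4, 5}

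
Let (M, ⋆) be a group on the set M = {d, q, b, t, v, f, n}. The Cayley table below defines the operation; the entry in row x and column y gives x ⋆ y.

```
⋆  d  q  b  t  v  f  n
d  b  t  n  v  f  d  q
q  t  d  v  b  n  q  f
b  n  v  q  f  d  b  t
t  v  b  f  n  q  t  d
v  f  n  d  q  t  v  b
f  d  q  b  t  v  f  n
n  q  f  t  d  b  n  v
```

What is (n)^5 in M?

d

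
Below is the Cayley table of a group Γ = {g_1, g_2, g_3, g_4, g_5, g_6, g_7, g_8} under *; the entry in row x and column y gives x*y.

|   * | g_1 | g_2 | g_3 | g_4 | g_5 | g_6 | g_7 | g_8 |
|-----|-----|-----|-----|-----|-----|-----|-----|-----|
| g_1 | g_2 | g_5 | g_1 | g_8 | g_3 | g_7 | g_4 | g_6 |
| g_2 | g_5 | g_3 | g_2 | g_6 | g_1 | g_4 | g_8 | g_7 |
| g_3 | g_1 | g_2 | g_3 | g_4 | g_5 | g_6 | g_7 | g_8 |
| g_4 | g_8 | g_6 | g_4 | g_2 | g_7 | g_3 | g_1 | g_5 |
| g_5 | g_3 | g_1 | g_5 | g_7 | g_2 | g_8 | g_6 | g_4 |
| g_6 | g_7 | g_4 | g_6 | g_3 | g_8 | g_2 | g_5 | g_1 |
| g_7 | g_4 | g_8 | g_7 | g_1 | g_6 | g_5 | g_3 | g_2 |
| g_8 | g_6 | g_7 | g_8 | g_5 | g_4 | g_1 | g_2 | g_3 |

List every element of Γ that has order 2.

{g_2, g_7, g_8}

Identity is g_3. Compute the order of each non-identity element by repeated multiplication:
  g_1: g_1 → g_2 → g_5 → g_3  (order 4)
  g_2: g_2 → g_3  (order 2)
  g_4: g_4 → g_2 → g_6 → g_3  (order 4)
  g_5: g_5 → g_2 → g_1 → g_3  (order 4)
  g_6: g_6 → g_2 → g_4 → g_3  (order 4)
  g_7: g_7 → g_3  (order 2)
  g_8: g_8 → g_3  (order 2)
Elements of order 2: {g_2, g_7, g_8}.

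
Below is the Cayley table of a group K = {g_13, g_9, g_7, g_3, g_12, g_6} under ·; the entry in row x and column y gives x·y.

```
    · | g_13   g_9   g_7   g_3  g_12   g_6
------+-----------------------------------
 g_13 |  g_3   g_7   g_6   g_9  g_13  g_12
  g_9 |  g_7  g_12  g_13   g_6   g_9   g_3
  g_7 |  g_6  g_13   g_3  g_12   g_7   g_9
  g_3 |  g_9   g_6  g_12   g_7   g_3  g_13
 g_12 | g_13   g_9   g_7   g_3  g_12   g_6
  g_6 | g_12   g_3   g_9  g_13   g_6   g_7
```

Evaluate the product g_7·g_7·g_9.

g_6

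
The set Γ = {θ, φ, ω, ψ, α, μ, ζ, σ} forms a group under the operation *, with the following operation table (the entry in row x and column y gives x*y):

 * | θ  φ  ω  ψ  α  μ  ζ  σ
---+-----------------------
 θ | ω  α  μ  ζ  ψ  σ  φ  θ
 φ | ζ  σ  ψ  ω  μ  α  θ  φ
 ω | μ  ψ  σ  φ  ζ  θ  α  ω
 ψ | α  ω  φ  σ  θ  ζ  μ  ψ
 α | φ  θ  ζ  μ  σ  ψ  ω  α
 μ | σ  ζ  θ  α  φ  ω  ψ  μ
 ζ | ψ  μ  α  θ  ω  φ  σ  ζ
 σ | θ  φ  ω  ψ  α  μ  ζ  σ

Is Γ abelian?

No

μ*ψ = α but ψ*μ = ζ.
Since μ and ψ do not commute, Γ is not abelian.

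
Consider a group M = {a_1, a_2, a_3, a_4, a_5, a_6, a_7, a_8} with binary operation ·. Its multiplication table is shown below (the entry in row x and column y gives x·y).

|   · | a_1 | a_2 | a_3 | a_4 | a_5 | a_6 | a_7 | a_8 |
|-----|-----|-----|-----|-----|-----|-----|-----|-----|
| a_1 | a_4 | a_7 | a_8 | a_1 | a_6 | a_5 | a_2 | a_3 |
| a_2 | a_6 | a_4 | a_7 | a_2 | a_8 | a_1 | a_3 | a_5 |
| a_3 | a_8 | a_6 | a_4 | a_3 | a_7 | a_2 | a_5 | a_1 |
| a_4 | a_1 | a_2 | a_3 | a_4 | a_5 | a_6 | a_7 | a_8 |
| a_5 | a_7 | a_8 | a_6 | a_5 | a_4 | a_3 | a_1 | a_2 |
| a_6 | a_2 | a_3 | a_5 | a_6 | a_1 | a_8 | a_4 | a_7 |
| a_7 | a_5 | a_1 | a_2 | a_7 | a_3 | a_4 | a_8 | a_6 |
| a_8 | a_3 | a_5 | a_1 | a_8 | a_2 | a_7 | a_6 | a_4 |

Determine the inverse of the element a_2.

a_2

First locate the identity: row a_4 matches the header, so a_4 is the identity.
Scan row a_2 for a_4: a_2·a_2 = a_4. Hence a_2^(-1) = a_2.
(Structurally, M here is isomorphic to the dihedral group D_4.)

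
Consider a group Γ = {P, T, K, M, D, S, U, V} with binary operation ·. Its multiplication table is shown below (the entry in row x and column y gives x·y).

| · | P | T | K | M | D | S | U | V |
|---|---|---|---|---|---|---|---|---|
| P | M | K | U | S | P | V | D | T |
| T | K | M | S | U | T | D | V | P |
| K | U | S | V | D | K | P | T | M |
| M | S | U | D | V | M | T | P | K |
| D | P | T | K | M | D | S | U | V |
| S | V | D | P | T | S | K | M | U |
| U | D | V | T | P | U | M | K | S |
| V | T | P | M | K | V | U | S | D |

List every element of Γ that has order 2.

Identity is D. Compute the order of each non-identity element by repeated multiplication:
  P: P → M → S → V → T → K → U → D  (order 8)
  T: T → M → U → V → P → K → S → D  (order 8)
  K: K → V → M → D  (order 4)
  M: M → V → K → D  (order 4)
  S: S → K → P → V → U → M → T → D  (order 8)
  U: U → K → T → V → S → M → P → D  (order 8)
  V: V → D  (order 2)
Elements of order 2: {V}.
(Structurally, Γ here is isomorphic to the cyclic group Z_8.)

{V}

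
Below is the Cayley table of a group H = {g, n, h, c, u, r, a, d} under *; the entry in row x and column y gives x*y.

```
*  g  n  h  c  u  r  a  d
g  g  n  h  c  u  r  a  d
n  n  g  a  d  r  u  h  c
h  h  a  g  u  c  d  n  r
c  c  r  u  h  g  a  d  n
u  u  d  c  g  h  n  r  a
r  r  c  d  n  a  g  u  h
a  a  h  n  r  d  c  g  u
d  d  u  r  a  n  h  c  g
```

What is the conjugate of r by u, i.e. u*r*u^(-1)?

The identity is g. In row u, the entry g sits in column c, so u^(-1) = c.
u*r = n
n*c = d

d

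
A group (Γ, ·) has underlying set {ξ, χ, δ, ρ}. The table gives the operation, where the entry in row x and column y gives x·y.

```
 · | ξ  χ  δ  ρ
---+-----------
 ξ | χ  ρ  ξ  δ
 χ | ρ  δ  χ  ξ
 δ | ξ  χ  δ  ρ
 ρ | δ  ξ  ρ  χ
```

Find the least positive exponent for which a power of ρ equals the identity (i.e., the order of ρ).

The identity element is δ (its row matches the header).
ρ^1 = ρ
ρ^2 = ρ·ρ = χ
ρ^3 = χ·ρ = ξ
ρ^4 = ξ·ρ = δ
The first power of ρ equal to the identity is ρ^4, so ord(ρ) = 4.
(Structurally, Γ here is isomorphic to the cyclic group Z_4.)

4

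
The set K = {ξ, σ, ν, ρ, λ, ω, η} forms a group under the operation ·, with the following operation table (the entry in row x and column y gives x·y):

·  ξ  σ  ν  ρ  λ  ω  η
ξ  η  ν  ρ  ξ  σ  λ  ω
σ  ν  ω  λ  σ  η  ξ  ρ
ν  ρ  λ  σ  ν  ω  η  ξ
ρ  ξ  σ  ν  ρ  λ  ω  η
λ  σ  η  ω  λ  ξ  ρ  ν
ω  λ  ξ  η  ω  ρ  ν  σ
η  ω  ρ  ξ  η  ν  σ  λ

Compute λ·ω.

ρ

Read row λ, column ω: λ·ω = ρ.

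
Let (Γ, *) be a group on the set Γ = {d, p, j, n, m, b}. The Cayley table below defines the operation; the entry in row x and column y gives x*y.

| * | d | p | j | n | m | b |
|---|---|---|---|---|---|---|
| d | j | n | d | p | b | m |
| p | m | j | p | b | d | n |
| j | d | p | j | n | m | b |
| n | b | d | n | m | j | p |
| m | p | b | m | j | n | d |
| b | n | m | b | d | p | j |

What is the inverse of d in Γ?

d

First locate the identity: row j matches the header, so j is the identity.
Scan row d for j: d*d = j. Hence d^(-1) = d.
(Structurally, Γ here is isomorphic to the symmetric group S_3.)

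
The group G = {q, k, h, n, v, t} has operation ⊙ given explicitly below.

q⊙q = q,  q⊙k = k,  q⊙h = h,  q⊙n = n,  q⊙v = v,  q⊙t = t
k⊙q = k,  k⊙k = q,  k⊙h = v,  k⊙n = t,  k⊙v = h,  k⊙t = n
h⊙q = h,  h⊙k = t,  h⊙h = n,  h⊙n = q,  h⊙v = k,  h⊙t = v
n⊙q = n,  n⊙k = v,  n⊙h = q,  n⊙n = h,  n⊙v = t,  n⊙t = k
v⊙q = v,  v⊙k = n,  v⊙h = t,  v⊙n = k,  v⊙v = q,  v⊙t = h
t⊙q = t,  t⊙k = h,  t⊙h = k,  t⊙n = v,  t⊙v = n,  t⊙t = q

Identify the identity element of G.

The identity e satisfies e ⊙ x = x for all x, so its row in the table reproduces the column headers.
Row q reads: q, k, h, n, v, t — exactly the header order. So q is the identity.

q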